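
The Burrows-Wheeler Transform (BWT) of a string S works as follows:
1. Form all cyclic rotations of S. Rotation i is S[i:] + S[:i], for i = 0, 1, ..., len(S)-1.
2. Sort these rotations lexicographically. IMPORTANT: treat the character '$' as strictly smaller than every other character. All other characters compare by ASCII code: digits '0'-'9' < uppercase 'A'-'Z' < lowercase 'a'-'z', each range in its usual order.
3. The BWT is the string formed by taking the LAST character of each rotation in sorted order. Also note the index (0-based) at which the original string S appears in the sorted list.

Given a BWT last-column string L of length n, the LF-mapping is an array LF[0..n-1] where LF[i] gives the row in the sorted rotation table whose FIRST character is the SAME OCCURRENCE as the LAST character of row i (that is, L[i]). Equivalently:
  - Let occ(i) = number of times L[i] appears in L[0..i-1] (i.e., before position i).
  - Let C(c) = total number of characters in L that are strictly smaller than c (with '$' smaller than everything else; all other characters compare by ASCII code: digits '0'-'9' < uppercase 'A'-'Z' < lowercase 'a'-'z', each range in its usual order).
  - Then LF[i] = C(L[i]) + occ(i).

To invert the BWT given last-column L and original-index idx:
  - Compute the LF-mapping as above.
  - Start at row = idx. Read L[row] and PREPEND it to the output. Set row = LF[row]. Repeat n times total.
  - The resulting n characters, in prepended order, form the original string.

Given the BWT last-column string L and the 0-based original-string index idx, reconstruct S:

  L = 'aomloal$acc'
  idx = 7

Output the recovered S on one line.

Answer: llamacocoa$

Derivation:
LF mapping: 1 9 8 6 10 2 7 0 3 4 5
Walk LF starting at row 7, prepending L[row]:
  step 1: row=7, L[7]='$', prepend. Next row=LF[7]=0
  step 2: row=0, L[0]='a', prepend. Next row=LF[0]=1
  step 3: row=1, L[1]='o', prepend. Next row=LF[1]=9
  step 4: row=9, L[9]='c', prepend. Next row=LF[9]=4
  step 5: row=4, L[4]='o', prepend. Next row=LF[4]=10
  step 6: row=10, L[10]='c', prepend. Next row=LF[10]=5
  step 7: row=5, L[5]='a', prepend. Next row=LF[5]=2
  step 8: row=2, L[2]='m', prepend. Next row=LF[2]=8
  step 9: row=8, L[8]='a', prepend. Next row=LF[8]=3
  step 10: row=3, L[3]='l', prepend. Next row=LF[3]=6
  step 11: row=6, L[6]='l', prepend. Next row=LF[6]=7
Reversed output: llamacocoa$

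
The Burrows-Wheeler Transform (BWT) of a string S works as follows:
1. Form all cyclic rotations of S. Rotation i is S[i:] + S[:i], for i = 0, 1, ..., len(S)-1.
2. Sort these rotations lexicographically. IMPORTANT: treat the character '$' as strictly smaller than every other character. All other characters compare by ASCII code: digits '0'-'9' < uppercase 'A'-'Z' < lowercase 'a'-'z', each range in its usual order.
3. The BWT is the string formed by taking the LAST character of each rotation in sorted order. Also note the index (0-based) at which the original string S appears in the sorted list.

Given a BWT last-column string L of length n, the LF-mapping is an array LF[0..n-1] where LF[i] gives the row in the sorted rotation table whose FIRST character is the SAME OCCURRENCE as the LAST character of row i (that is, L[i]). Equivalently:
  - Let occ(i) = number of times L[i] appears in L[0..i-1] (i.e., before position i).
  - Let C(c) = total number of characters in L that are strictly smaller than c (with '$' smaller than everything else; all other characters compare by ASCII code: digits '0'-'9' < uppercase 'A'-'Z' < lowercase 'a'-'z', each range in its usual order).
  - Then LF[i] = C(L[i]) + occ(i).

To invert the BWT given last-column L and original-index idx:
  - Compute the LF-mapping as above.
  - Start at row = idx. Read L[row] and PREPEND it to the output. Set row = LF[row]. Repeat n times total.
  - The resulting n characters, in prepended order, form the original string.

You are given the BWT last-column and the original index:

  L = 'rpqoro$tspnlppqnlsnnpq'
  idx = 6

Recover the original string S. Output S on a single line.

LF mapping: 17 9 14 7 18 8 0 21 19 10 3 1 11 12 15 4 2 20 5 6 13 16
Walk LF starting at row 6, prepending L[row]:
  step 1: row=6, L[6]='$', prepend. Next row=LF[6]=0
  step 2: row=0, L[0]='r', prepend. Next row=LF[0]=17
  step 3: row=17, L[17]='s', prepend. Next row=LF[17]=20
  step 4: row=20, L[20]='p', prepend. Next row=LF[20]=13
  step 5: row=13, L[13]='p', prepend. Next row=LF[13]=12
  step 6: row=12, L[12]='p', prepend. Next row=LF[12]=11
  step 7: row=11, L[11]='l', prepend. Next row=LF[11]=1
  step 8: row=1, L[1]='p', prepend. Next row=LF[1]=9
  step 9: row=9, L[9]='p', prepend. Next row=LF[9]=10
  step 10: row=10, L[10]='n', prepend. Next row=LF[10]=3
  step 11: row=3, L[3]='o', prepend. Next row=LF[3]=7
  step 12: row=7, L[7]='t', prepend. Next row=LF[7]=21
  step 13: row=21, L[21]='q', prepend. Next row=LF[21]=16
  step 14: row=16, L[16]='l', prepend. Next row=LF[16]=2
  step 15: row=2, L[2]='q', prepend. Next row=LF[2]=14
  step 16: row=14, L[14]='q', prepend. Next row=LF[14]=15
  step 17: row=15, L[15]='n', prepend. Next row=LF[15]=4
  step 18: row=4, L[4]='r', prepend. Next row=LF[4]=18
  step 19: row=18, L[18]='n', prepend. Next row=LF[18]=5
  step 20: row=5, L[5]='o', prepend. Next row=LF[5]=8
  step 21: row=8, L[8]='s', prepend. Next row=LF[8]=19
  step 22: row=19, L[19]='n', prepend. Next row=LF[19]=6
Reversed output: nsonrnqqlqtonpplpppsr$

Answer: nsonrnqqlqtonpplpppsr$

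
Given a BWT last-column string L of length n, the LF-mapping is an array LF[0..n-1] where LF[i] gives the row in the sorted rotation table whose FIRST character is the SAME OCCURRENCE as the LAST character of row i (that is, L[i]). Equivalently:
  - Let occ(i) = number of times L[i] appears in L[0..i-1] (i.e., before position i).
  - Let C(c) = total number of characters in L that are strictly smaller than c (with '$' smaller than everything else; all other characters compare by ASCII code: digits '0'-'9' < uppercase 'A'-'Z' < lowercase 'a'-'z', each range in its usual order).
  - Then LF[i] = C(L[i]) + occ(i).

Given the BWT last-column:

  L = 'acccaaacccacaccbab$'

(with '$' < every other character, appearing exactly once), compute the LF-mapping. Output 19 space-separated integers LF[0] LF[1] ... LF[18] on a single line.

Answer: 1 10 11 12 2 3 4 13 14 15 5 16 6 17 18 8 7 9 0

Derivation:
Char counts: '$':1, 'a':7, 'b':2, 'c':9
C (first-col start): C('$')=0, C('a')=1, C('b')=8, C('c')=10
L[0]='a': occ=0, LF[0]=C('a')+0=1+0=1
L[1]='c': occ=0, LF[1]=C('c')+0=10+0=10
L[2]='c': occ=1, LF[2]=C('c')+1=10+1=11
L[3]='c': occ=2, LF[3]=C('c')+2=10+2=12
L[4]='a': occ=1, LF[4]=C('a')+1=1+1=2
L[5]='a': occ=2, LF[5]=C('a')+2=1+2=3
L[6]='a': occ=3, LF[6]=C('a')+3=1+3=4
L[7]='c': occ=3, LF[7]=C('c')+3=10+3=13
L[8]='c': occ=4, LF[8]=C('c')+4=10+4=14
L[9]='c': occ=5, LF[9]=C('c')+5=10+5=15
L[10]='a': occ=4, LF[10]=C('a')+4=1+4=5
L[11]='c': occ=6, LF[11]=C('c')+6=10+6=16
L[12]='a': occ=5, LF[12]=C('a')+5=1+5=6
L[13]='c': occ=7, LF[13]=C('c')+7=10+7=17
L[14]='c': occ=8, LF[14]=C('c')+8=10+8=18
L[15]='b': occ=0, LF[15]=C('b')+0=8+0=8
L[16]='a': occ=6, LF[16]=C('a')+6=1+6=7
L[17]='b': occ=1, LF[17]=C('b')+1=8+1=9
L[18]='$': occ=0, LF[18]=C('$')+0=0+0=0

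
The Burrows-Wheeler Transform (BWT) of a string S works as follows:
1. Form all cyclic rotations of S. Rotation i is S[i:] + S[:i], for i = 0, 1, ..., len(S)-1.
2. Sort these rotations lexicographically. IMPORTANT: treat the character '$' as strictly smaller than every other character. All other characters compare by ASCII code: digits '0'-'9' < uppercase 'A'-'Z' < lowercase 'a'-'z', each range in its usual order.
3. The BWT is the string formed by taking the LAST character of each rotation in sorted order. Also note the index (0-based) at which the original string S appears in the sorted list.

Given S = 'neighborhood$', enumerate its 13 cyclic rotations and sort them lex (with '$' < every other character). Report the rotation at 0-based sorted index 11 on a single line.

Answer: orhood$neighb

Derivation:
All 13 rotations (rotation i = S[i:]+S[:i]):
  rot[0] = neighborhood$
  rot[1] = eighborhood$n
  rot[2] = ighborhood$ne
  rot[3] = ghborhood$nei
  rot[4] = hborhood$neig
  rot[5] = borhood$neigh
  rot[6] = orhood$neighb
  rot[7] = rhood$neighbo
  rot[8] = hood$neighbor
  rot[9] = ood$neighborh
  rot[10] = od$neighborho
  rot[11] = d$neighborhoo
  rot[12] = $neighborhood
Sorted (with $ < everything):
  sorted[0] = $neighborhood
  sorted[1] = borhood$neigh
  sorted[2] = d$neighborhoo
  sorted[3] = eighborhood$n
  sorted[4] = ghborhood$nei
  sorted[5] = hborhood$neig
  sorted[6] = hood$neighbor
  sorted[7] = ighborhood$ne
  sorted[8] = neighborhood$
  sorted[9] = od$neighborho
  sorted[10] = ood$neighborh
  sorted[11] = orhood$neighb
  sorted[12] = rhood$neighbo
sorted[11] = orhood$neighb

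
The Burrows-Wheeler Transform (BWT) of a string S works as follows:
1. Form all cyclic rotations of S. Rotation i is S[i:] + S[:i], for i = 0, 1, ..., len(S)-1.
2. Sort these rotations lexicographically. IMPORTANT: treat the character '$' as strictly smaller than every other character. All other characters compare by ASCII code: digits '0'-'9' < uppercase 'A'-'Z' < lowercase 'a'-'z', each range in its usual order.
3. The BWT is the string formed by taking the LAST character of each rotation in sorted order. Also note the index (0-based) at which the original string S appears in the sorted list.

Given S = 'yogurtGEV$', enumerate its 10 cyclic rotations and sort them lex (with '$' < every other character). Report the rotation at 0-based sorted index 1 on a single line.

All 10 rotations (rotation i = S[i:]+S[:i]):
  rot[0] = yogurtGEV$
  rot[1] = ogurtGEV$y
  rot[2] = gurtGEV$yo
  rot[3] = urtGEV$yog
  rot[4] = rtGEV$yogu
  rot[5] = tGEV$yogur
  rot[6] = GEV$yogurt
  rot[7] = EV$yogurtG
  rot[8] = V$yogurtGE
  rot[9] = $yogurtGEV
Sorted (with $ < everything):
  sorted[0] = $yogurtGEV
  sorted[1] = EV$yogurtG
  sorted[2] = GEV$yogurt
  sorted[3] = V$yogurtGE
  sorted[4] = gurtGEV$yo
  sorted[5] = ogurtGEV$y
  sorted[6] = rtGEV$yogu
  sorted[7] = tGEV$yogur
  sorted[8] = urtGEV$yog
  sorted[9] = yogurtGEV$
sorted[1] = EV$yogurtG

Answer: EV$yogurtG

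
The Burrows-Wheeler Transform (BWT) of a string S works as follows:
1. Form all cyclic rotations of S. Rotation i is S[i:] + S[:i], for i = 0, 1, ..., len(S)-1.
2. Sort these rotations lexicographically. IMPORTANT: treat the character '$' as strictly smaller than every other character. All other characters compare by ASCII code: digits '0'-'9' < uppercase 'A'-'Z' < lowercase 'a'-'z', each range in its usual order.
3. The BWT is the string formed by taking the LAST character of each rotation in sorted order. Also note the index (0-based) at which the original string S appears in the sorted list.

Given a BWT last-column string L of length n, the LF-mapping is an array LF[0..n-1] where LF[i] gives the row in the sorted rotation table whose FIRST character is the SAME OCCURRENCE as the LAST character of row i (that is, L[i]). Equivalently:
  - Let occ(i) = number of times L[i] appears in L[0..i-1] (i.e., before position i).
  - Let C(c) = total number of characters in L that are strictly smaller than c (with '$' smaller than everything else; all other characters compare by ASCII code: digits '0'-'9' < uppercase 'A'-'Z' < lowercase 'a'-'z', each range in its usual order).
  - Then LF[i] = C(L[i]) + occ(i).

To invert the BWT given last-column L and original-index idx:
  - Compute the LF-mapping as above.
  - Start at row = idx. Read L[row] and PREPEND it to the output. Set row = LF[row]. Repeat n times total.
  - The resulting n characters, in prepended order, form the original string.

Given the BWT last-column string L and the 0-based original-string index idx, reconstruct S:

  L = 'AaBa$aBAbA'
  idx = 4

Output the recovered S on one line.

LF mapping: 1 6 4 7 0 8 5 2 9 3
Walk LF starting at row 4, prepending L[row]:
  step 1: row=4, L[4]='$', prepend. Next row=LF[4]=0
  step 2: row=0, L[0]='A', prepend. Next row=LF[0]=1
  step 3: row=1, L[1]='a', prepend. Next row=LF[1]=6
  step 4: row=6, L[6]='B', prepend. Next row=LF[6]=5
  step 5: row=5, L[5]='a', prepend. Next row=LF[5]=8
  step 6: row=8, L[8]='b', prepend. Next row=LF[8]=9
  step 7: row=9, L[9]='A', prepend. Next row=LF[9]=3
  step 8: row=3, L[3]='a', prepend. Next row=LF[3]=7
  step 9: row=7, L[7]='A', prepend. Next row=LF[7]=2
  step 10: row=2, L[2]='B', prepend. Next row=LF[2]=4
Reversed output: BAaAbaBaA$

Answer: BAaAbaBaA$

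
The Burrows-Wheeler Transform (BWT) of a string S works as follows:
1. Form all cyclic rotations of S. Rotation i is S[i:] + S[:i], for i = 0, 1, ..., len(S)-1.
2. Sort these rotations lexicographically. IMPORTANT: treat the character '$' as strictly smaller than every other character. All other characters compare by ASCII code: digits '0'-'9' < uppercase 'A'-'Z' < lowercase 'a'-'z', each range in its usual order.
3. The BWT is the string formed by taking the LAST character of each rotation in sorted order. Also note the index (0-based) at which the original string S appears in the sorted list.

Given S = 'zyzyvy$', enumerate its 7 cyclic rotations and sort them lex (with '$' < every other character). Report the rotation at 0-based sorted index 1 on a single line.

Answer: vy$zyzy

Derivation:
All 7 rotations (rotation i = S[i:]+S[:i]):
  rot[0] = zyzyvy$
  rot[1] = yzyvy$z
  rot[2] = zyvy$zy
  rot[3] = yvy$zyz
  rot[4] = vy$zyzy
  rot[5] = y$zyzyv
  rot[6] = $zyzyvy
Sorted (with $ < everything):
  sorted[0] = $zyzyvy
  sorted[1] = vy$zyzy
  sorted[2] = y$zyzyv
  sorted[3] = yvy$zyz
  sorted[4] = yzyvy$z
  sorted[5] = zyvy$zy
  sorted[6] = zyzyvy$
sorted[1] = vy$zyzy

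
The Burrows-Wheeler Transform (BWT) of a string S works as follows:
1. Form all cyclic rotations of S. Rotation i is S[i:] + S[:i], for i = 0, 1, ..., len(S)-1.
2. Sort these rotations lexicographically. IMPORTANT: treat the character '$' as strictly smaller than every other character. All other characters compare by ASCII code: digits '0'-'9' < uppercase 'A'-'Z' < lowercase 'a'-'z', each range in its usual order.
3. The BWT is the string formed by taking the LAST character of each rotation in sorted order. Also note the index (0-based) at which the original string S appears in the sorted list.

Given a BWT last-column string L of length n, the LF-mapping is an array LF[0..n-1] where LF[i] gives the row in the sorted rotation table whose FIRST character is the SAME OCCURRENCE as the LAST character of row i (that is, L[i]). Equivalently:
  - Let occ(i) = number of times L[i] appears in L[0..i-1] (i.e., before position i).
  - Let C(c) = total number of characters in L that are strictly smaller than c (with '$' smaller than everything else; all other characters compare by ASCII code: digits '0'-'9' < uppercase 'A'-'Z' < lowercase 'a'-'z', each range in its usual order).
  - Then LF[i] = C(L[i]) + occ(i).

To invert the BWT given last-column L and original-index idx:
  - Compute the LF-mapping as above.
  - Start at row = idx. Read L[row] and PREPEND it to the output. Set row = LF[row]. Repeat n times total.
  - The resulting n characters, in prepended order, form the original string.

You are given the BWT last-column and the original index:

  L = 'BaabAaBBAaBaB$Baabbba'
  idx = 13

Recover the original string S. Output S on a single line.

LF mapping: 3 9 10 17 1 11 4 5 2 12 6 13 7 0 8 14 15 18 19 20 16
Walk LF starting at row 13, prepending L[row]:
  step 1: row=13, L[13]='$', prepend. Next row=LF[13]=0
  step 2: row=0, L[0]='B', prepend. Next row=LF[0]=3
  step 3: row=3, L[3]='b', prepend. Next row=LF[3]=17
  step 4: row=17, L[17]='b', prepend. Next row=LF[17]=18
  step 5: row=18, L[18]='b', prepend. Next row=LF[18]=19
  step 6: row=19, L[19]='b', prepend. Next row=LF[19]=20
  step 7: row=20, L[20]='a', prepend. Next row=LF[20]=16
  step 8: row=16, L[16]='a', prepend. Next row=LF[16]=15
  step 9: row=15, L[15]='a', prepend. Next row=LF[15]=14
  step 10: row=14, L[14]='B', prepend. Next row=LF[14]=8
  step 11: row=8, L[8]='A', prepend. Next row=LF[8]=2
  step 12: row=2, L[2]='a', prepend. Next row=LF[2]=10
  step 13: row=10, L[10]='B', prepend. Next row=LF[10]=6
  step 14: row=6, L[6]='B', prepend. Next row=LF[6]=4
  step 15: row=4, L[4]='A', prepend. Next row=LF[4]=1
  step 16: row=1, L[1]='a', prepend. Next row=LF[1]=9
  step 17: row=9, L[9]='a', prepend. Next row=LF[9]=12
  step 18: row=12, L[12]='B', prepend. Next row=LF[12]=7
  step 19: row=7, L[7]='B', prepend. Next row=LF[7]=5
  step 20: row=5, L[5]='a', prepend. Next row=LF[5]=11
  step 21: row=11, L[11]='a', prepend. Next row=LF[11]=13
Reversed output: aaBBaaABBaABaaabbbbB$

Answer: aaBBaaABBaABaaabbbbB$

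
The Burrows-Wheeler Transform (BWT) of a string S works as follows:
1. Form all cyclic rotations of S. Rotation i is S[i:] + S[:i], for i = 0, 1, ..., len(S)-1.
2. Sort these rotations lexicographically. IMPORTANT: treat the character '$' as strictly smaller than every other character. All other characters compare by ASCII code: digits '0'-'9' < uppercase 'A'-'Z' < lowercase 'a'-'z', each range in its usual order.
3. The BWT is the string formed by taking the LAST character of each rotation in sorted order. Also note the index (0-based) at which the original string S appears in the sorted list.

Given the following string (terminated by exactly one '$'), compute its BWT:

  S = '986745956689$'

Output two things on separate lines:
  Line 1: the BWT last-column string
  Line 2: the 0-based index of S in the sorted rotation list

Answer: 979458669685$
12

Derivation:
All 13 rotations (rotation i = S[i:]+S[:i]):
  rot[0] = 986745956689$
  rot[1] = 86745956689$9
  rot[2] = 6745956689$98
  rot[3] = 745956689$986
  rot[4] = 45956689$9867
  rot[5] = 5956689$98674
  rot[6] = 956689$986745
  rot[7] = 56689$9867459
  rot[8] = 6689$98674595
  rot[9] = 689$986745956
  rot[10] = 89$9867459566
  rot[11] = 9$98674595668
  rot[12] = $986745956689
Sorted (with $ < everything):
  sorted[0] = $986745956689  (last char: '9')
  sorted[1] = 45956689$9867  (last char: '7')
  sorted[2] = 56689$9867459  (last char: '9')
  sorted[3] = 5956689$98674  (last char: '4')
  sorted[4] = 6689$98674595  (last char: '5')
  sorted[5] = 6745956689$98  (last char: '8')
  sorted[6] = 689$986745956  (last char: '6')
  sorted[7] = 745956689$986  (last char: '6')
  sorted[8] = 86745956689$9  (last char: '9')
  sorted[9] = 89$9867459566  (last char: '6')
  sorted[10] = 9$98674595668  (last char: '8')
  sorted[11] = 956689$986745  (last char: '5')
  sorted[12] = 986745956689$  (last char: '$')
Last column: 979458669685$
Original string S is at sorted index 12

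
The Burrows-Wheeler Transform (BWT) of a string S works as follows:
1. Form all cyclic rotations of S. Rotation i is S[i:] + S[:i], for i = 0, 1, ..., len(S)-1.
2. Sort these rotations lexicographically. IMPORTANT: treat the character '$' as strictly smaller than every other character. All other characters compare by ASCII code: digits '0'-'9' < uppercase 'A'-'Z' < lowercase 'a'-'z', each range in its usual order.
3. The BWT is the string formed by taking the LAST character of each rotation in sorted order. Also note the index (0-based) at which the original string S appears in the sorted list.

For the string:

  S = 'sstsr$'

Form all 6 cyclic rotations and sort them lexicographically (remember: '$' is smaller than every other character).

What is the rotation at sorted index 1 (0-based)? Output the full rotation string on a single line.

All 6 rotations (rotation i = S[i:]+S[:i]):
  rot[0] = sstsr$
  rot[1] = stsr$s
  rot[2] = tsr$ss
  rot[3] = sr$sst
  rot[4] = r$ssts
  rot[5] = $sstsr
Sorted (with $ < everything):
  sorted[0] = $sstsr
  sorted[1] = r$ssts
  sorted[2] = sr$sst
  sorted[3] = sstsr$
  sorted[4] = stsr$s
  sorted[5] = tsr$ss
sorted[1] = r$ssts

Answer: r$ssts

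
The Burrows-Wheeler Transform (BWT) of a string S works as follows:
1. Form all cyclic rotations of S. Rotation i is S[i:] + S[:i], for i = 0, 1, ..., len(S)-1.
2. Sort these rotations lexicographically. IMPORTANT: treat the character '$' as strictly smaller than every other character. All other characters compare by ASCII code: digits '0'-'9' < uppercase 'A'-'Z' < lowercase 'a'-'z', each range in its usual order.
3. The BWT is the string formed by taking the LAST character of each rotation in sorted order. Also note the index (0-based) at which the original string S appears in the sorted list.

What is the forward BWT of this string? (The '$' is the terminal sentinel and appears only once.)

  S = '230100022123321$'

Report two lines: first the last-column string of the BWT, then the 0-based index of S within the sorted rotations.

All 16 rotations (rotation i = S[i:]+S[:i]):
  rot[0] = 230100022123321$
  rot[1] = 30100022123321$2
  rot[2] = 0100022123321$23
  rot[3] = 100022123321$230
  rot[4] = 00022123321$2301
  rot[5] = 0022123321$23010
  rot[6] = 022123321$230100
  rot[7] = 22123321$2301000
  rot[8] = 2123321$23010002
  rot[9] = 123321$230100022
  rot[10] = 23321$2301000221
  rot[11] = 3321$23010002212
  rot[12] = 321$230100022123
  rot[13] = 21$2301000221233
  rot[14] = 1$23010002212332
  rot[15] = $230100022123321
Sorted (with $ < everything):
  sorted[0] = $230100022123321  (last char: '1')
  sorted[1] = 00022123321$2301  (last char: '1')
  sorted[2] = 0022123321$23010  (last char: '0')
  sorted[3] = 0100022123321$23  (last char: '3')
  sorted[4] = 022123321$230100  (last char: '0')
  sorted[5] = 1$23010002212332  (last char: '2')
  sorted[6] = 100022123321$230  (last char: '0')
  sorted[7] = 123321$230100022  (last char: '2')
  sorted[8] = 21$2301000221233  (last char: '3')
  sorted[9] = 2123321$23010002  (last char: '2')
  sorted[10] = 22123321$2301000  (last char: '0')
  sorted[11] = 230100022123321$  (last char: '$')
  sorted[12] = 23321$2301000221  (last char: '1')
  sorted[13] = 30100022123321$2  (last char: '2')
  sorted[14] = 321$230100022123  (last char: '3')
  sorted[15] = 3321$23010002212  (last char: '2')
Last column: 11030202320$1232
Original string S is at sorted index 11

Answer: 11030202320$1232
11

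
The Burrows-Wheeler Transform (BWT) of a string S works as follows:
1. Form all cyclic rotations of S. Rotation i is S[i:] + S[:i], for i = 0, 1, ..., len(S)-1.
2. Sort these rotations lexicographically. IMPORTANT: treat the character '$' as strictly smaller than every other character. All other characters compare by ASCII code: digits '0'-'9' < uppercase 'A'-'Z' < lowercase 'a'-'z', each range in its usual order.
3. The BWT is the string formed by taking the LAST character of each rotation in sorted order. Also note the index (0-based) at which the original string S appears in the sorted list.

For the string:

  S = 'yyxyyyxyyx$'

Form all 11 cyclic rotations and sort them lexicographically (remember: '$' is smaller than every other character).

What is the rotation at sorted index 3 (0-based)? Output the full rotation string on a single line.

All 11 rotations (rotation i = S[i:]+S[:i]):
  rot[0] = yyxyyyxyyx$
  rot[1] = yxyyyxyyx$y
  rot[2] = xyyyxyyx$yy
  rot[3] = yyyxyyx$yyx
  rot[4] = yyxyyx$yyxy
  rot[5] = yxyyx$yyxyy
  rot[6] = xyyx$yyxyyy
  rot[7] = yyx$yyxyyyx
  rot[8] = yx$yyxyyyxy
  rot[9] = x$yyxyyyxyy
  rot[10] = $yyxyyyxyyx
Sorted (with $ < everything):
  sorted[0] = $yyxyyyxyyx
  sorted[1] = x$yyxyyyxyy
  sorted[2] = xyyx$yyxyyy
  sorted[3] = xyyyxyyx$yy
  sorted[4] = yx$yyxyyyxy
  sorted[5] = yxyyx$yyxyy
  sorted[6] = yxyyyxyyx$y
  sorted[7] = yyx$yyxyyyx
  sorted[8] = yyxyyx$yyxy
  sorted[9] = yyxyyyxyyx$
  sorted[10] = yyyxyyx$yyx
sorted[3] = xyyyxyyx$yy

Answer: xyyyxyyx$yy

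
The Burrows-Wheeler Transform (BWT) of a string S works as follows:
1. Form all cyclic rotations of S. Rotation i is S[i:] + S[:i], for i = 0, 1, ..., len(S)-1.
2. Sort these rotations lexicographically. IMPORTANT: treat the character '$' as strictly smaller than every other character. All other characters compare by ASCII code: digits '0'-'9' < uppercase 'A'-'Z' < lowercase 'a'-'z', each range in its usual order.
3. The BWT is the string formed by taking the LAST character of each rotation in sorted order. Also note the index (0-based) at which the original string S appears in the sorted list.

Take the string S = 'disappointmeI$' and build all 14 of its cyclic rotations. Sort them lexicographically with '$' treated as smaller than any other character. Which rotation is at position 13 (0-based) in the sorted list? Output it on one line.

Answer: tmeI$disappoin

Derivation:
All 14 rotations (rotation i = S[i:]+S[:i]):
  rot[0] = disappointmeI$
  rot[1] = isappointmeI$d
  rot[2] = sappointmeI$di
  rot[3] = appointmeI$dis
  rot[4] = ppointmeI$disa
  rot[5] = pointmeI$disap
  rot[6] = ointmeI$disapp
  rot[7] = intmeI$disappo
  rot[8] = ntmeI$disappoi
  rot[9] = tmeI$disappoin
  rot[10] = meI$disappoint
  rot[11] = eI$disappointm
  rot[12] = I$disappointme
  rot[13] = $disappointmeI
Sorted (with $ < everything):
  sorted[0] = $disappointmeI
  sorted[1] = I$disappointme
  sorted[2] = appointmeI$dis
  sorted[3] = disappointmeI$
  sorted[4] = eI$disappointm
  sorted[5] = intmeI$disappo
  sorted[6] = isappointmeI$d
  sorted[7] = meI$disappoint
  sorted[8] = ntmeI$disappoi
  sorted[9] = ointmeI$disapp
  sorted[10] = pointmeI$disap
  sorted[11] = ppointmeI$disa
  sorted[12] = sappointmeI$di
  sorted[13] = tmeI$disappoin
sorted[13] = tmeI$disappoin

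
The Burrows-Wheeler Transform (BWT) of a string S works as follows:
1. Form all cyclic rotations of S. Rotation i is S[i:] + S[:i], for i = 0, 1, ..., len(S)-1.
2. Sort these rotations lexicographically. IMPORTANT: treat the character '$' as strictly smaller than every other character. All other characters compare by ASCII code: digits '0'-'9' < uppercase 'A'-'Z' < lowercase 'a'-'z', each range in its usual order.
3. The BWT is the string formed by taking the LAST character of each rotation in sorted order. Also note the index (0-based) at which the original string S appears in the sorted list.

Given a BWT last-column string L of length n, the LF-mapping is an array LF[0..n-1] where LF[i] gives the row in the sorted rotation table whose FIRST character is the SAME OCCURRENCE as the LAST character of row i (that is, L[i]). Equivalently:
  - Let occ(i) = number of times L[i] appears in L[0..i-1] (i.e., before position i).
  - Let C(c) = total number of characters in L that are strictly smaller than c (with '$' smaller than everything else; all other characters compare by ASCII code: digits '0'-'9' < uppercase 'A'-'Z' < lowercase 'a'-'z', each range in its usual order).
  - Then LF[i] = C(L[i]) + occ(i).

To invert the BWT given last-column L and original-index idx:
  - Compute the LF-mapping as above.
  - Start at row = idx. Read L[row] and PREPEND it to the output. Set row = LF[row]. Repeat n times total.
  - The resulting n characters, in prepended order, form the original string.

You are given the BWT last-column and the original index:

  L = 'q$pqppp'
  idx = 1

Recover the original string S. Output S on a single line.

LF mapping: 5 0 1 6 2 3 4
Walk LF starting at row 1, prepending L[row]:
  step 1: row=1, L[1]='$', prepend. Next row=LF[1]=0
  step 2: row=0, L[0]='q', prepend. Next row=LF[0]=5
  step 3: row=5, L[5]='p', prepend. Next row=LF[5]=3
  step 4: row=3, L[3]='q', prepend. Next row=LF[3]=6
  step 5: row=6, L[6]='p', prepend. Next row=LF[6]=4
  step 6: row=4, L[4]='p', prepend. Next row=LF[4]=2
  step 7: row=2, L[2]='p', prepend. Next row=LF[2]=1
Reversed output: pppqpq$

Answer: pppqpq$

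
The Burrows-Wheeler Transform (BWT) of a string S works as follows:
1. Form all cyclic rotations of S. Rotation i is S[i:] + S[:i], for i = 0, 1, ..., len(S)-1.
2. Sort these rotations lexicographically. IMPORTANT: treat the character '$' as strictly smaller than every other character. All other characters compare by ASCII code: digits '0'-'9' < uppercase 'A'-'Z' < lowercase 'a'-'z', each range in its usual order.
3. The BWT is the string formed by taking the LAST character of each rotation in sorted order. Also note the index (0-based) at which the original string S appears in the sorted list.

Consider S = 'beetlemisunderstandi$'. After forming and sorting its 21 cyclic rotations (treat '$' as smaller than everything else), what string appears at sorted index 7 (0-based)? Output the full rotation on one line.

Answer: erstandi$beetlemisund

Derivation:
All 21 rotations (rotation i = S[i:]+S[:i]):
  rot[0] = beetlemisunderstandi$
  rot[1] = eetlemisunderstandi$b
  rot[2] = etlemisunderstandi$be
  rot[3] = tlemisunderstandi$bee
  rot[4] = lemisunderstandi$beet
  rot[5] = emisunderstandi$beetl
  rot[6] = misunderstandi$beetle
  rot[7] = isunderstandi$beetlem
  rot[8] = sunderstandi$beetlemi
  rot[9] = understandi$beetlemis
  rot[10] = nderstandi$beetlemisu
  rot[11] = derstandi$beetlemisun
  rot[12] = erstandi$beetlemisund
  rot[13] = rstandi$beetlemisunde
  rot[14] = standi$beetlemisunder
  rot[15] = tandi$beetlemisunders
  rot[16] = andi$beetlemisunderst
  rot[17] = ndi$beetlemisundersta
  rot[18] = di$beetlemisunderstan
  rot[19] = i$beetlemisunderstand
  rot[20] = $beetlemisunderstandi
Sorted (with $ < everything):
  sorted[0] = $beetlemisunderstandi
  sorted[1] = andi$beetlemisunderst
  sorted[2] = beetlemisunderstandi$
  sorted[3] = derstandi$beetlemisun
  sorted[4] = di$beetlemisunderstan
  sorted[5] = eetlemisunderstandi$b
  sorted[6] = emisunderstandi$beetl
  sorted[7] = erstandi$beetlemisund
  sorted[8] = etlemisunderstandi$be
  sorted[9] = i$beetlemisunderstand
  sorted[10] = isunderstandi$beetlem
  sorted[11] = lemisunderstandi$beet
  sorted[12] = misunderstandi$beetle
  sorted[13] = nderstandi$beetlemisu
  sorted[14] = ndi$beetlemisundersta
  sorted[15] = rstandi$beetlemisunde
  sorted[16] = standi$beetlemisunder
  sorted[17] = sunderstandi$beetlemi
  sorted[18] = tandi$beetlemisunders
  sorted[19] = tlemisunderstandi$bee
  sorted[20] = understandi$beetlemis
sorted[7] = erstandi$beetlemisund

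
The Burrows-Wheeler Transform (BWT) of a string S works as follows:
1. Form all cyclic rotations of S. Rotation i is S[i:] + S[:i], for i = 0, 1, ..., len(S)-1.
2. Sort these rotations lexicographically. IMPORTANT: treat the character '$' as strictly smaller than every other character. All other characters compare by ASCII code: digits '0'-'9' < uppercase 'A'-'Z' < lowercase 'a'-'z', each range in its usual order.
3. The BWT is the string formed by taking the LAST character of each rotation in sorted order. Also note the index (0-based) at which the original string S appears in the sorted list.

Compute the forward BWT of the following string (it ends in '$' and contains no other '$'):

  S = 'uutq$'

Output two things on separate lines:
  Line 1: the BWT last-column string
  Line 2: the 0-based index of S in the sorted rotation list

Answer: qtuu$
4

Derivation:
All 5 rotations (rotation i = S[i:]+S[:i]):
  rot[0] = uutq$
  rot[1] = utq$u
  rot[2] = tq$uu
  rot[3] = q$uut
  rot[4] = $uutq
Sorted (with $ < everything):
  sorted[0] = $uutq  (last char: 'q')
  sorted[1] = q$uut  (last char: 't')
  sorted[2] = tq$uu  (last char: 'u')
  sorted[3] = utq$u  (last char: 'u')
  sorted[4] = uutq$  (last char: '$')
Last column: qtuu$
Original string S is at sorted index 4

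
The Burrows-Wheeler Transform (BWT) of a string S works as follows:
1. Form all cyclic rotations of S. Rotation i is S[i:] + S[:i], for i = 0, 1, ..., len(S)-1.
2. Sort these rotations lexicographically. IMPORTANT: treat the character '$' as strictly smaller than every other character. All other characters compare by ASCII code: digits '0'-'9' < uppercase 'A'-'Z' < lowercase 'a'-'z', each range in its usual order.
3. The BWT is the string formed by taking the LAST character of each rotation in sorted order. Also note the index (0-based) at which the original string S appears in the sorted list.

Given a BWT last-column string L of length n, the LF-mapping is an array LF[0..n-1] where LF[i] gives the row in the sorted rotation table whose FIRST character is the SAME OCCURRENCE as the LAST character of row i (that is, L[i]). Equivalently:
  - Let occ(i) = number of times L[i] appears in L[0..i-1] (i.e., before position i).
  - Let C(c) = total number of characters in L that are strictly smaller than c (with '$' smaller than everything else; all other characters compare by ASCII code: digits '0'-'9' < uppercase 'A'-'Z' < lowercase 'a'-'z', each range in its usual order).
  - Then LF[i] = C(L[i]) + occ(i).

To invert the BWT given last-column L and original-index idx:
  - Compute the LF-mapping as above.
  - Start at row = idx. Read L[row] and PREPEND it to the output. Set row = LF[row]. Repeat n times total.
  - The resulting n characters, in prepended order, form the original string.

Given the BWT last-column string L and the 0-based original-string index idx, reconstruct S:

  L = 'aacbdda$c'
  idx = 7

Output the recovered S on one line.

Answer: dbacdcaa$

Derivation:
LF mapping: 1 2 5 4 7 8 3 0 6
Walk LF starting at row 7, prepending L[row]:
  step 1: row=7, L[7]='$', prepend. Next row=LF[7]=0
  step 2: row=0, L[0]='a', prepend. Next row=LF[0]=1
  step 3: row=1, L[1]='a', prepend. Next row=LF[1]=2
  step 4: row=2, L[2]='c', prepend. Next row=LF[2]=5
  step 5: row=5, L[5]='d', prepend. Next row=LF[5]=8
  step 6: row=8, L[8]='c', prepend. Next row=LF[8]=6
  step 7: row=6, L[6]='a', prepend. Next row=LF[6]=3
  step 8: row=3, L[3]='b', prepend. Next row=LF[3]=4
  step 9: row=4, L[4]='d', prepend. Next row=LF[4]=7
Reversed output: dbacdcaa$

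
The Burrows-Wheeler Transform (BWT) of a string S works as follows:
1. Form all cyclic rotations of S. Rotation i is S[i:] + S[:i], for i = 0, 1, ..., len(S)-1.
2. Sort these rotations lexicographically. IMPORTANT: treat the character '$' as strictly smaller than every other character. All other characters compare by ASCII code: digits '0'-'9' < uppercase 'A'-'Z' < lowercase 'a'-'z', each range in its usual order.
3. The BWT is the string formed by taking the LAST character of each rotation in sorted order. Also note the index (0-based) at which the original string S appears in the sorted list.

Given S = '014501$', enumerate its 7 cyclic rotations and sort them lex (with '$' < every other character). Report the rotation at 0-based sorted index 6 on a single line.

All 7 rotations (rotation i = S[i:]+S[:i]):
  rot[0] = 014501$
  rot[1] = 14501$0
  rot[2] = 4501$01
  rot[3] = 501$014
  rot[4] = 01$0145
  rot[5] = 1$01450
  rot[6] = $014501
Sorted (with $ < everything):
  sorted[0] = $014501
  sorted[1] = 01$0145
  sorted[2] = 014501$
  sorted[3] = 1$01450
  sorted[4] = 14501$0
  sorted[5] = 4501$01
  sorted[6] = 501$014
sorted[6] = 501$014

Answer: 501$014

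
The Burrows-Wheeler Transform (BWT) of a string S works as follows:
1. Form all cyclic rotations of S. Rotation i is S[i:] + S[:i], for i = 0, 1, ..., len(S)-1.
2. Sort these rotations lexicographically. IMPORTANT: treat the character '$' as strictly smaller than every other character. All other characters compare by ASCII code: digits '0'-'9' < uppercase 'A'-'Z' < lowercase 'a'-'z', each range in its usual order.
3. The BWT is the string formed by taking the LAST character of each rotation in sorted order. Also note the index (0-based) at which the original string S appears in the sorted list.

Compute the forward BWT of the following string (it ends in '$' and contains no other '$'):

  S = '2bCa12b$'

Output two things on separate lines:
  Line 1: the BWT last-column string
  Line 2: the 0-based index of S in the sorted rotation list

Answer: ba1$bC22
3

Derivation:
All 8 rotations (rotation i = S[i:]+S[:i]):
  rot[0] = 2bCa12b$
  rot[1] = bCa12b$2
  rot[2] = Ca12b$2b
  rot[3] = a12b$2bC
  rot[4] = 12b$2bCa
  rot[5] = 2b$2bCa1
  rot[6] = b$2bCa12
  rot[7] = $2bCa12b
Sorted (with $ < everything):
  sorted[0] = $2bCa12b  (last char: 'b')
  sorted[1] = 12b$2bCa  (last char: 'a')
  sorted[2] = 2b$2bCa1  (last char: '1')
  sorted[3] = 2bCa12b$  (last char: '$')
  sorted[4] = Ca12b$2b  (last char: 'b')
  sorted[5] = a12b$2bC  (last char: 'C')
  sorted[6] = b$2bCa12  (last char: '2')
  sorted[7] = bCa12b$2  (last char: '2')
Last column: ba1$bC22
Original string S is at sorted index 3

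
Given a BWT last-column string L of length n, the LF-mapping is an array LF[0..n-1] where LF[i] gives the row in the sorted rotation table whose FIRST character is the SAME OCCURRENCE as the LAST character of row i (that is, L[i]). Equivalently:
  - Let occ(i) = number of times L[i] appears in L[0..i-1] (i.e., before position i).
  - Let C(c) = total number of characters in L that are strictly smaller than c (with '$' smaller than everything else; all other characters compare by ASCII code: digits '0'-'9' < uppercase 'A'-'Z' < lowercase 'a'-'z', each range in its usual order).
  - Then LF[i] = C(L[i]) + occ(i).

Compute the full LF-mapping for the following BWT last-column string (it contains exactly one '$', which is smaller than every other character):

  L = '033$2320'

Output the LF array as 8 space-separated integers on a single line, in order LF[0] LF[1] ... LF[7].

Answer: 1 5 6 0 3 7 4 2

Derivation:
Char counts: '$':1, '0':2, '2':2, '3':3
C (first-col start): C('$')=0, C('0')=1, C('2')=3, C('3')=5
L[0]='0': occ=0, LF[0]=C('0')+0=1+0=1
L[1]='3': occ=0, LF[1]=C('3')+0=5+0=5
L[2]='3': occ=1, LF[2]=C('3')+1=5+1=6
L[3]='$': occ=0, LF[3]=C('$')+0=0+0=0
L[4]='2': occ=0, LF[4]=C('2')+0=3+0=3
L[5]='3': occ=2, LF[5]=C('3')+2=5+2=7
L[6]='2': occ=1, LF[6]=C('2')+1=3+1=4
L[7]='0': occ=1, LF[7]=C('0')+1=1+1=2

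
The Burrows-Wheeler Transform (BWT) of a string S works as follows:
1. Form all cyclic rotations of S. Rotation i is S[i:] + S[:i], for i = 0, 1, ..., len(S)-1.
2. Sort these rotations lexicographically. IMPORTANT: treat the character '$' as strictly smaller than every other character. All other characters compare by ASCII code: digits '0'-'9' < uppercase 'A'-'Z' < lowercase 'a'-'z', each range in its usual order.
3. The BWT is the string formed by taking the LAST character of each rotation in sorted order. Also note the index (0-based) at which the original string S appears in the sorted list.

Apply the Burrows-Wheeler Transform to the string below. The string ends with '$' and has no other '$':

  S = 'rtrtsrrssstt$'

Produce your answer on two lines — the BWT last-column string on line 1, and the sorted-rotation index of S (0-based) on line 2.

Answer: tsr$ttrsstrrs
3

Derivation:
All 13 rotations (rotation i = S[i:]+S[:i]):
  rot[0] = rtrtsrrssstt$
  rot[1] = trtsrrssstt$r
  rot[2] = rtsrrssstt$rt
  rot[3] = tsrrssstt$rtr
  rot[4] = srrssstt$rtrt
  rot[5] = rrssstt$rtrts
  rot[6] = rssstt$rtrtsr
  rot[7] = ssstt$rtrtsrr
  rot[8] = sstt$rtrtsrrs
  rot[9] = stt$rtrtsrrss
  rot[10] = tt$rtrtsrrsss
  rot[11] = t$rtrtsrrssst
  rot[12] = $rtrtsrrssstt
Sorted (with $ < everything):
  sorted[0] = $rtrtsrrssstt  (last char: 't')
  sorted[1] = rrssstt$rtrts  (last char: 's')
  sorted[2] = rssstt$rtrtsr  (last char: 'r')
  sorted[3] = rtrtsrrssstt$  (last char: '$')
  sorted[4] = rtsrrssstt$rt  (last char: 't')
  sorted[5] = srrssstt$rtrt  (last char: 't')
  sorted[6] = ssstt$rtrtsrr  (last char: 'r')
  sorted[7] = sstt$rtrtsrrs  (last char: 's')
  sorted[8] = stt$rtrtsrrss  (last char: 's')
  sorted[9] = t$rtrtsrrssst  (last char: 't')
  sorted[10] = trtsrrssstt$r  (last char: 'r')
  sorted[11] = tsrrssstt$rtr  (last char: 'r')
  sorted[12] = tt$rtrtsrrsss  (last char: 's')
Last column: tsr$ttrsstrrs
Original string S is at sorted index 3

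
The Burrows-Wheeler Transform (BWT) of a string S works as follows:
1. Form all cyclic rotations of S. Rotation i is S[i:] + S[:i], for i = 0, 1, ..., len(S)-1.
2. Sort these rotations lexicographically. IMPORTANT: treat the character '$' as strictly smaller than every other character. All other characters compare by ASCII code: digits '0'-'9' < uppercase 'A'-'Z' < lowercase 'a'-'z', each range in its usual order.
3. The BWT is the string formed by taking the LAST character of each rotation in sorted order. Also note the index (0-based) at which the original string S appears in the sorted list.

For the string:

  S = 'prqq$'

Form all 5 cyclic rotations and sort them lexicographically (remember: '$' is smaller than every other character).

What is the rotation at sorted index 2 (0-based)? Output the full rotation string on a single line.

All 5 rotations (rotation i = S[i:]+S[:i]):
  rot[0] = prqq$
  rot[1] = rqq$p
  rot[2] = qq$pr
  rot[3] = q$prq
  rot[4] = $prqq
Sorted (with $ < everything):
  sorted[0] = $prqq
  sorted[1] = prqq$
  sorted[2] = q$prq
  sorted[3] = qq$pr
  sorted[4] = rqq$p
sorted[2] = q$prq

Answer: q$prq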